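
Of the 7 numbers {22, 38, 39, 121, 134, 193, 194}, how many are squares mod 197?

(22/197) = +1 → QR.
(38/197) = -1 → non-residue.
(39/197) = +1 → QR.
(121/197) = +1 → QR.
(134/197) = +1 → QR.
(193/197) = +1 → QR.
(194/197) = -1 → non-residue.
Total quadratic residues among the 7: 5.

5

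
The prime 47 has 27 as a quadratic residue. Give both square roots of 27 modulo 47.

11, 36

Since 47 ≡ 3 (mod 4), a square root of 27 is 27^((47+1)/4) = 27^12 mod 47.
Repeated squaring: 27^2≡24, 27^4≡12, 27^8≡3 (mod 47).
27^12 = 27^(8+4) ≡ 36 (mod 47).
Check: 36² = 1296 ≡ 27 (mod 47). The two roots are 11 and 36.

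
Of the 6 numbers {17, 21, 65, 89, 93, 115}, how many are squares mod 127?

3

(17/127) = +1 → QR.
(21/127) = +1 → QR.
(65/127) = -1 → non-residue.
(89/127) = -1 → non-residue.
(93/127) = -1 → non-residue.
(115/127) = +1 → QR.
Total quadratic residues among the 6: 3.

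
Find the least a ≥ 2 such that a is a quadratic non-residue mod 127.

3

(2/127) = +1, so 2 is a residue.
(3/127) = −1, so 3 is the smallest positive non-residue mod 127.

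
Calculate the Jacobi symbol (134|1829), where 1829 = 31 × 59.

1

Pull out 2: since 1829 ≡ 5 (mod 8), (2/1829) = -1.
Reciprocity: 67 ≡ 3 and 1829 ≡ 1 (mod 4), so (67/1829) = +(1829/67).
Reduce top mod 67: now compute (20/67).
Pull out 2^2: since 67 ≡ 3 (mod 8), (2/67) = -1, so (2/67)^2 = +1.
Reciprocity: 5 ≡ 1 and 67 ≡ 3 (mod 4), so (5/67) = +(67/5).
Reduce top mod 5: now compute (2/5).
Pull out 2: since 5 ≡ 5 (mod 8), (2/5) = -1.
Reached (1/5) = 1. Collecting the sign flips along the way, the symbol is +1.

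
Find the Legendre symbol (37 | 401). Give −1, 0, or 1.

-1

Reciprocity: 37 ≡ 1 and 401 ≡ 1 (mod 4), so (37/401) = +(401/37).
Reduce top mod 37: now compute (31/37).
Reciprocity: 31 ≡ 3 and 37 ≡ 1 (mod 4), so (31/37) = +(37/31).
Reduce top mod 31: now compute (6/31).
Pull out 2: since 31 ≡ 7 (mod 8), (2/31) = +1.
Reciprocity: 3 ≡ 3 and 31 ≡ 3 (mod 4), so (3/31) = −(31/3).
Reduce top mod 3: now compute (1/3).
Reached (1/3) = 1. Collecting the sign flips along the way, the symbol is -1.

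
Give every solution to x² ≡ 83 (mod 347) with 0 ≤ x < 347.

Since 347 ≡ 3 (mod 4), a square root of 83 is 83^((347+1)/4) = 83^87 mod 347.
Repeated squaring: 83^2≡296, 83^4≡172, 83^8≡89, 83^16≡287, 83^32≡130, 83^64≡244 (mod 347).
83^87 = 83^(64+16+4+2+1) ≡ 109 (mod 347).
Check: 109² = 11881 ≡ 83 (mod 347). The two roots are 109 and 238.

109, 238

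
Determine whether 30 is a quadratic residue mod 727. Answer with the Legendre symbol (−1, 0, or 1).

Euler's criterion: (30/727) ≡ 30^363 (mod 727).
30^2 ≡ 173 (mod 727)
30^4 ≡ 122 (mod 727)
30^8 ≡ 344 (mod 727)
30^16 ≡ 562 (mod 727)
30^32 ≡ 326 (mod 727)
30^64 ≡ 134 (mod 727)
30^128 ≡ 508 (mod 727)
30^256 ≡ 706 (mod 727)
30^363 = 30^(256+64+32+8+2+1) ≡ 1 (mod 727).
Result is 1, so (30/727) = 1.

1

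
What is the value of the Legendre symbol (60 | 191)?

1

Pull out 2^2: since 191 ≡ 7 (mod 8), (2/191) = +1, so (2/191)^2 = +1.
Reciprocity: 15 ≡ 3 and 191 ≡ 3 (mod 4), so (15/191) = −(191/15).
Reduce top mod 15: now compute (11/15).
Reciprocity: 11 ≡ 3 and 15 ≡ 3 (mod 4), so (11/15) = −(15/11).
Reduce top mod 11: now compute (4/11).
Pull out 2^2: since 11 ≡ 3 (mod 8), (2/11) = -1, so (2/11)^2 = +1.
Reached (1/11) = 1. Collecting the sign flips along the way, the symbol is +1.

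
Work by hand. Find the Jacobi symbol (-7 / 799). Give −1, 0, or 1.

1

First reduce: -7 ≡ 792 (mod 799).
Pull out 2^3: since 799 ≡ 7 (mod 8), (2/799) = +1, so (2/799)^3 = +1.
Reciprocity: 99 ≡ 3 and 799 ≡ 3 (mod 4), so (99/799) = −(799/99).
Reduce top mod 99: now compute (7/99).
Reciprocity: 7 ≡ 3 and 99 ≡ 3 (mod 4), so (7/99) = −(99/7).
Reduce top mod 7: now compute (1/7).
Reached (1/7) = 1. Collecting the sign flips along the way, the symbol is +1.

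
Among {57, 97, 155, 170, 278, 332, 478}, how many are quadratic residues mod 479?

2

(57/479) = -1 → non-residue.
(97/479) = +1 → QR.
(155/479) = -1 → non-residue.
(170/479) = -1 → non-residue.
(278/479) = +1 → QR.
(332/479) = -1 → non-residue.
(478/479) = -1 → non-residue.
Total quadratic residues among the 7: 2.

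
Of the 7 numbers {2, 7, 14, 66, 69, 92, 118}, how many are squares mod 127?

(2/127) = +1 → QR.
(7/127) = -1 → non-residue.
(14/127) = -1 → non-residue.
(66/127) = -1 → non-residue.
(69/127) = +1 → QR.
(92/127) = -1 → non-residue.
(118/127) = -1 → non-residue.
Total quadratic residues among the 7: 2.

2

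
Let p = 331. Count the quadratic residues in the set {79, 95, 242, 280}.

3

(79/331) = +1 → QR.
(95/331) = +1 → QR.
(242/331) = -1 → non-residue.
(280/331) = +1 → QR.
Total quadratic residues among the 4: 3.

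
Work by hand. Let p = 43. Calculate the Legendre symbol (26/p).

Euler's criterion: (26/43) ≡ 26^21 (mod 43).
26^2 ≡ 31 (mod 43)
26^4 ≡ 15 (mod 43)
26^8 ≡ 10 (mod 43)
26^16 ≡ 14 (mod 43)
26^21 = 26^(16+4+1) ≡ 42 (mod 43).
Result is 42 ≡ −1, so (26/43) = −1.

-1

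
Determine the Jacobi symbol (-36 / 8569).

First reduce: -36 ≡ 8533 (mod 8569).
Reciprocity: 8533 ≡ 1 and 8569 ≡ 1 (mod 4), so (8533/8569) = +(8569/8533).
Reduce top mod 8533: now compute (36/8533).
Pull out 2^2: since 8533 ≡ 5 (mod 8), (2/8533) = -1, so (2/8533)^2 = +1.
Reciprocity: 9 ≡ 1 and 8533 ≡ 1 (mod 4), so (9/8533) = +(8533/9).
Reduce top mod 9: now compute (1/9).
Reached (1/9) = 1. Collecting the sign flips along the way, the symbol is +1.

1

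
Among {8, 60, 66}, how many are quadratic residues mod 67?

1

(8/67) = -1 → non-residue.
(60/67) = +1 → QR.
(66/67) = -1 → non-residue.
Total quadratic residues among the 3: 1.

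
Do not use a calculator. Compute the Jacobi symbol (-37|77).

1

First reduce: -37 ≡ 40 (mod 77).
Pull out 2^3: since 77 ≡ 5 (mod 8), (2/77) = -1, so (2/77)^3 = -1.
Reciprocity: 5 ≡ 1 and 77 ≡ 1 (mod 4), so (5/77) = +(77/5).
Reduce top mod 5: now compute (2/5).
Pull out 2: since 5 ≡ 5 (mod 8), (2/5) = -1.
Reached (1/5) = 1. Collecting the sign flips along the way, the symbol is +1.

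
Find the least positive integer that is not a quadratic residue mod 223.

(2/223) = +1, so 2 is a residue.
(3/223) = −1, so 3 is the smallest positive non-residue mod 223.

3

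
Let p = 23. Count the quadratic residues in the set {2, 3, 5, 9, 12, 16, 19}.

(2/23) = +1 → QR.
(3/23) = +1 → QR.
(5/23) = -1 → non-residue.
(9/23) = +1 → QR.
(12/23) = +1 → QR.
(16/23) = +1 → QR.
(19/23) = -1 → non-residue.
Total quadratic residues among the 7: 5.

5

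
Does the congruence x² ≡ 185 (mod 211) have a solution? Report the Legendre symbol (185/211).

Euler's criterion: (185/211) ≡ 185^105 (mod 211).
185^2 ≡ 43 (mod 211)
185^4 ≡ 161 (mod 211)
185^8 ≡ 179 (mod 211)
185^16 ≡ 180 (mod 211)
185^32 ≡ 117 (mod 211)
185^64 ≡ 185 (mod 211)
185^105 = 185^(64+32+8+1) ≡ 1 (mod 211).
Result is 1, so (185/211) = 1.

1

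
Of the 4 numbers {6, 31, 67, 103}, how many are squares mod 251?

3

(6/251) = -1 → non-residue.
(31/251) = +1 → QR.
(67/251) = +1 → QR.
(103/251) = +1 → QR.
Total quadratic residues among the 4: 3.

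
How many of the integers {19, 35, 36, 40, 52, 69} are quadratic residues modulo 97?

2

(19/97) = -1 → non-residue.
(35/97) = +1 → QR.
(36/97) = +1 → QR.
(40/97) = -1 → non-residue.
(52/97) = -1 → non-residue.
(69/97) = -1 → non-residue.
Total quadratic residues among the 6: 2.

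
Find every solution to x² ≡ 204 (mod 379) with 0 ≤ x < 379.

Since 379 ≡ 3 (mod 4), a square root of 204 is 204^((379+1)/4) = 204^95 mod 379.
Repeated squaring: 204^2≡305, 204^4≡170, 204^8≡96, 204^16≡120, 204^32≡377, 204^64≡4 (mod 379).
204^95 = 204^(64+16+8+4+2+1) ≡ 104 (mod 379).
Check: 104² = 10816 ≡ 204 (mod 379). The two roots are 104 and 275.

104, 275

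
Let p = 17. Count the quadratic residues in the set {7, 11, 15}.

1

(7/17) = -1 → non-residue.
(11/17) = -1 → non-residue.
(15/17) = +1 → QR.
Total quadratic residues among the 3: 1.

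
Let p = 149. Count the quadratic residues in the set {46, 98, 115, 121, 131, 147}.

(46/149) = +1 → QR.
(98/149) = -1 → non-residue.
(115/149) = -1 → non-residue.
(121/149) = +1 → QR.
(131/149) = -1 → non-residue.
(147/149) = -1 → non-residue.
Total quadratic residues among the 6: 2.

2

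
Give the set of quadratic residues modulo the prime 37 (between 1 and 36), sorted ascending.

Square k = 1,…,18 (k and 37−k give the same square):
1²=1, 2²=4, 3²=9, 4²=16, 5²=25, 6²=36, 7²≡12, 8²≡27, 9²≡7, 10²≡26, 11²≡10, 12²≡33, 13²≡21, 14²≡11, 15²≡3, 16²≡34, 17²≡30, 18²≡28 (mod 37).
So the quadratic residues mod 37 are {1, 3, 4, 7, 9, 10, 11, 12, 16, 21, 25, 26, 27, 28, 30, 33, 34, 36}.

1 3 4 7 9 10 11 12 16 21 25 26 27 28 30 33 34 36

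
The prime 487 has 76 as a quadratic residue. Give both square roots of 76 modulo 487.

115, 372

Since 487 ≡ 3 (mod 4), a square root of 76 is 76^((487+1)/4) = 76^122 mod 487.
Repeated squaring: 76^2≡419, 76^4≡241, 76^8≡128, 76^16≡313, 76^32≡82, 76^64≡393 (mod 487).
76^122 = 76^(64+32+16+8+2) ≡ 115 (mod 487).
Check: 115² = 13225 ≡ 76 (mod 487). The two roots are 115 and 372.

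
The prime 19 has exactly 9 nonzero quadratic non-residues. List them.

Square k = 1,…,9 (k and 19−k give the same square):
1²=1, 2²=4, 3²=9, 4²=16, 5²≡6, 6²≡17, 7²≡11, 8²≡7, 9²≡5 (mod 19).
The residues are {1, 4, 5, 6, 7, 9, 11, 16, 17}; the non-residues are the remaining 9 nonzero classes.

2 3 8 10 12 13 14 15 18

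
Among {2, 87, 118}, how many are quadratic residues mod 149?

(2/149) = -1 → non-residue.
(87/149) = -1 → non-residue.
(118/149) = +1 → QR.
Total quadratic residues among the 3: 1.

1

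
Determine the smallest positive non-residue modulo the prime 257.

3

(2/257) = +1, so 2 is a residue.
(3/257) = −1, so 3 is the smallest positive non-residue mod 257.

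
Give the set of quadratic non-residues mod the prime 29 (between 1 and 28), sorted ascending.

Square k = 1,…,14 (k and 29−k give the same square):
1²=1, 2²=4, 3²=9, 4²=16, 5²=25, 6²≡7, 7²≡20, 8²≡6, 9²≡23, 10²≡13, 11²≡5, 12²≡28, 13²≡24, 14²≡22 (mod 29).
The residues are {1, 4, 5, 6, 7, 9, 13, 16, 20, 22, 23, 24, 25, 28}; the non-residues are the remaining 14 nonzero classes.

2,3,8,10,11,12,14,15,17,18,19,21,26,27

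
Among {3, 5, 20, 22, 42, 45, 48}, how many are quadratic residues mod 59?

6

(3/59) = +1 → QR.
(5/59) = +1 → QR.
(20/59) = +1 → QR.
(22/59) = +1 → QR.
(42/59) = -1 → non-residue.
(45/59) = +1 → QR.
(48/59) = +1 → QR.
Total quadratic residues among the 7: 6.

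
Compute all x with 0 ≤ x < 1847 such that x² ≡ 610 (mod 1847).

Since 1847 ≡ 3 (mod 4), a square root of 610 is 610^((1847+1)/4) = 610^462 mod 1847.
Repeated squaring: 610^2≡853, 610^4≡1738, 610^8≡799, 610^16≡1186, 610^32≡1029, 610^64≡510, 610^128≡1520, 610^256≡1650 (mod 1847).
610^462 = 610^(256+128+64+8+4+2) ≡ 184 (mod 1847).
Check: 184² = 33856 ≡ 610 (mod 1847). The two roots are 184 and 1663.

184, 1663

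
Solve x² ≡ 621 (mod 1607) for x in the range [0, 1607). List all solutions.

181, 1426

Since 1607 ≡ 3 (mod 4), a square root of 621 is 621^((1607+1)/4) = 621^402 mod 1607.
Repeated squaring: 621^2≡1568, 621^4≡1521, 621^8≡968, 621^16≡143, 621^32≡1165, 621^64≡917, 621^128≡428, 621^256≡1593 (mod 1607).
621^402 = 621^(256+128+16+2) ≡ 1426 (mod 1607).
Check: 1426² = 2033476 ≡ 621 (mod 1607). The two roots are 181 and 1426.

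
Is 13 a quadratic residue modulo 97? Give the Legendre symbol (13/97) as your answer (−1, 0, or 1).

-1

Euler's criterion: (13/97) ≡ 13^48 (mod 97).
13^2 ≡ 72 (mod 97)
13^4 ≡ 43 (mod 97)
13^8 ≡ 6 (mod 97)
13^16 ≡ 36 (mod 97)
13^32 ≡ 35 (mod 97)
13^48 = 13^(32+16) ≡ 96 (mod 97).
Result is 96 ≡ −1, so (13/97) = −1.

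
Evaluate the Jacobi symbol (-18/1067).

First reduce: -18 ≡ 1049 (mod 1067).
Reciprocity: 1049 ≡ 1 and 1067 ≡ 3 (mod 4), so (1049/1067) = +(1067/1049).
Reduce top mod 1049: now compute (18/1049).
Pull out 2: since 1049 ≡ 1 (mod 8), (2/1049) = +1.
Reciprocity: 9 ≡ 1 and 1049 ≡ 1 (mod 4), so (9/1049) = +(1049/9).
Reduce top mod 9: now compute (5/9).
Reciprocity: 5 ≡ 1 and 9 ≡ 1 (mod 4), so (5/9) = +(9/5).
Reduce top mod 5: now compute (4/5).
Pull out 2^2: since 5 ≡ 5 (mod 8), (2/5) = -1, so (2/5)^2 = +1.
Reached (1/5) = 1. Collecting the sign flips along the way, the symbol is +1.

1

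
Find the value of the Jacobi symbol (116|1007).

-1

Pull out 2^2: since 1007 ≡ 7 (mod 8), (2/1007) = +1, so (2/1007)^2 = +1.
Reciprocity: 29 ≡ 1 and 1007 ≡ 3 (mod 4), so (29/1007) = +(1007/29).
Reduce top mod 29: now compute (21/29).
Reciprocity: 21 ≡ 1 and 29 ≡ 1 (mod 4), so (21/29) = +(29/21).
Reduce top mod 21: now compute (8/21).
Pull out 2^3: since 21 ≡ 5 (mod 8), (2/21) = -1, so (2/21)^3 = -1.
Reached (1/21) = 1. Collecting the sign flips along the way, the symbol is -1.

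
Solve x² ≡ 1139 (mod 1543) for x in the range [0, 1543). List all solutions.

65, 1478

Since 1543 ≡ 3 (mod 4), a square root of 1139 is 1139^((1543+1)/4) = 1139^386 mod 1543.
Repeated squaring: 1139^2≡1201, 1139^4≡1239, 1139^8≡1379, 1139^16≡665, 1139^32≡927, 1139^64≡1421, 1139^128≡997, 1139^256≡317 (mod 1543).
1139^386 = 1139^(256+128+2) ≡ 1478 (mod 1543).
Check: 1478² = 2184484 ≡ 1139 (mod 1543). The two roots are 65 and 1478.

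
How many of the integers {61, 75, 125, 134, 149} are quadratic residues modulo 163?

2

(61/163) = +1 → QR.
(75/163) = -1 → non-residue.
(125/163) = -1 → non-residue.
(134/163) = +1 → QR.
(149/163) = -1 → non-residue.
Total quadratic residues among the 5: 2.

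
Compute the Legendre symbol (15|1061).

Euler's criterion: (15/1061) ≡ 15^530 (mod 1061).
15^2 ≡ 225 (mod 1061)
15^4 ≡ 758 (mod 1061)
15^8 ≡ 563 (mod 1061)
15^16 ≡ 791 (mod 1061)
15^32 ≡ 752 (mod 1061)
15^64 ≡ 1052 (mod 1061)
15^128 ≡ 81 (mod 1061)
15^256 ≡ 195 (mod 1061)
15^512 ≡ 890 (mod 1061)
15^530 = 15^(512+16+2) ≡ 1060 (mod 1061).
Result is 1060 ≡ −1, so (15/1061) = −1.

-1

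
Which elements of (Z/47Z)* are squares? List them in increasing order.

1,2,3,4,6,7,8,9,12,14,16,17,18,21,24,25,27,28,32,34,36,37,42

Square k = 1,…,23 (k and 47−k give the same square):
1²=1, 2²=4, 3²=9, 4²=16, 5²=25, 6²=36, 7²≡2, 8²≡17, 9²≡34, 10²≡6, 11²≡27, 12²≡3, 13²≡28, 14²≡8, 15²≡37, 16²≡21, 17²≡7, 18²≡42, 19²≡32, 20²≡24, 21²≡18, 22²≡14, 23²≡12 (mod 47).
So the quadratic residues mod 47 are {1, 2, 3, 4, 6, 7, 8, 9, 12, 14, 16, 17, 18, 21, 24, 25, 27, 28, 32, 34, 36, 37, 42}.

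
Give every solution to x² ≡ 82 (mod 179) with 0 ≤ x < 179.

34, 145

Since 179 ≡ 3 (mod 4), a square root of 82 is 82^((179+1)/4) = 82^45 mod 179.
Repeated squaring: 82^2≡101, 82^4≡177, 82^8≡4, 82^16≡16, 82^32≡77 (mod 179).
82^45 = 82^(32+8+4+1) ≡ 145 (mod 179).
Check: 145² = 21025 ≡ 82 (mod 179). The two roots are 34 and 145.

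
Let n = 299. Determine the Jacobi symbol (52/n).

Pull out 2^2: since 299 ≡ 3 (mod 8), (2/299) = -1, so (2/299)^2 = +1.
Reciprocity: 13 ≡ 1 and 299 ≡ 3 (mod 4), so (13/299) = +(299/13).
Reduce top mod 13: now compute (0/13).
Top reduces to 0: gcd > 1, so the symbol is 0.

0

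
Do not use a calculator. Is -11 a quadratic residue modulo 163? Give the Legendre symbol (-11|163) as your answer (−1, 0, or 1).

1

Euler's criterion: (-11/163) ≡ 152^81 (mod 163).
152^2 ≡ 121 (mod 163)
152^4 ≡ 134 (mod 163)
152^8 ≡ 26 (mod 163)
152^16 ≡ 24 (mod 163)
152^32 ≡ 87 (mod 163)
152^64 ≡ 71 (mod 163)
152^81 = 152^(64+16+1) ≡ 1 (mod 163).
Result is 1, so (-11/163) = 1.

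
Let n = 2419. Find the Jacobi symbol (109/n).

Reciprocity: 109 ≡ 1 and 2419 ≡ 3 (mod 4), so (109/2419) = +(2419/109).
Reduce top mod 109: now compute (21/109).
Reciprocity: 21 ≡ 1 and 109 ≡ 1 (mod 4), so (21/109) = +(109/21).
Reduce top mod 21: now compute (4/21).
Pull out 2^2: since 21 ≡ 5 (mod 8), (2/21) = -1, so (2/21)^2 = +1.
Reached (1/21) = 1. Collecting the sign flips along the way, the symbol is +1.

1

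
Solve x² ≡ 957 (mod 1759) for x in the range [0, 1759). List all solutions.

783, 976

Since 1759 ≡ 3 (mod 4), a square root of 957 is 957^((1759+1)/4) = 957^440 mod 1759.
Repeated squaring: 957^2≡1169, 957^4≡1577, 957^8≡1462, 957^16≡259, 957^32≡239, 957^64≡833, 957^128≡843, 957^256≡13 (mod 1759).
957^440 = 957^(256+128+32+16+8) ≡ 783 (mod 1759).
Check: 783² = 613089 ≡ 957 (mod 1759). The two roots are 783 and 976.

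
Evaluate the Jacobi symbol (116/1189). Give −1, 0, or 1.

0

Pull out 2^2: since 1189 ≡ 5 (mod 8), (2/1189) = -1, so (2/1189)^2 = +1.
Reciprocity: 29 ≡ 1 and 1189 ≡ 1 (mod 4), so (29/1189) = +(1189/29).
Reduce top mod 29: now compute (0/29).
Top reduces to 0: gcd > 1, so the symbol is 0.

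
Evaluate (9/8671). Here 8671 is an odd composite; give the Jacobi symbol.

Reciprocity: 9 ≡ 1 and 8671 ≡ 3 (mod 4), so (9/8671) = +(8671/9).
Reduce top mod 9: now compute (4/9).
Pull out 2^2: since 9 ≡ 1 (mod 8), (2/9) = +1, so (2/9)^2 = +1.
Reached (1/9) = 1. Collecting the sign flips along the way, the symbol is +1.

1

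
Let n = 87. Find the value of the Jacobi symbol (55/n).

Reciprocity: 55 ≡ 3 and 87 ≡ 3 (mod 4), so (55/87) = −(87/55).
Reduce top mod 55: now compute (32/55).
Pull out 2^5: since 55 ≡ 7 (mod 8), (2/55) = +1, so (2/55)^5 = +1.
Reached (1/55) = 1. Collecting the sign flips along the way, the symbol is -1.

-1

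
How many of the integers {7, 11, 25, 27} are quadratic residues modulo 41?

(7/41) = -1 → non-residue.
(11/41) = -1 → non-residue.
(25/41) = +1 → QR.
(27/41) = -1 → non-residue.
Total quadratic residues among the 4: 1.

1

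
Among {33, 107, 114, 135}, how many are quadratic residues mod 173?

(33/173) = +1 → QR.
(107/173) = -1 → non-residue.
(114/173) = -1 → non-residue.
(135/173) = +1 → QR.
Total quadratic residues among the 4: 2.

2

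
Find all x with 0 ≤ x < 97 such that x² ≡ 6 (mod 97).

43, 54

97 ≡ 1 (mod 4), so we find a root by search.
Trying successive values, 43² = 1849 ≡ 6 (mod 97). The other root is 97 − 43 = 54.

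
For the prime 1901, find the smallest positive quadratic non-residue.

2

(2/1901) = −1, so 2 is the smallest positive non-residue mod 1901.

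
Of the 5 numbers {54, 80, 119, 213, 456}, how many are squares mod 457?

(54/457) = +1 → QR.
(80/457) = -1 → non-residue.
(119/457) = +1 → QR.
(213/457) = -1 → non-residue.
(456/457) = +1 → QR.
Total quadratic residues among the 5: 3.

3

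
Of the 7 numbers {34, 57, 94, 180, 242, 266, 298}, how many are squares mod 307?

(34/307) = -1 → non-residue.
(57/307) = -1 → non-residue.
(94/307) = +1 → QR.
(180/307) = -1 → non-residue.
(242/307) = -1 → non-residue.
(266/307) = -1 → non-residue.
(298/307) = -1 → non-residue.
Total quadratic residues among the 7: 1.

1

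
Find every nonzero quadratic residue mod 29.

1, 4, 5, 6, 7, 9, 13, 16, 20, 22, 23, 24, 25, 28

Square k = 1,…,14 (k and 29−k give the same square):
1²=1, 2²=4, 3²=9, 4²=16, 5²=25, 6²≡7, 7²≡20, 8²≡6, 9²≡23, 10²≡13, 11²≡5, 12²≡28, 13²≡24, 14²≡22 (mod 29).
So the quadratic residues mod 29 are {1, 4, 5, 6, 7, 9, 13, 16, 20, 22, 23, 24, 25, 28}.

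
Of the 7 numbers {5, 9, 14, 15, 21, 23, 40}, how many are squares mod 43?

(5/43) = -1 → non-residue.
(9/43) = +1 → QR.
(14/43) = +1 → QR.
(15/43) = +1 → QR.
(21/43) = +1 → QR.
(23/43) = +1 → QR.
(40/43) = +1 → QR.
Total quadratic residues among the 7: 6.

6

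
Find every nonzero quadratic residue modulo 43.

Square k = 1,…,21 (k and 43−k give the same square):
1²=1, 2²=4, 3²=9, 4²=16, 5²=25, 6²=36, 7²≡6, 8²≡21, 9²≡38, 10²≡14, 11²≡35, 12²≡15, 13²≡40, 14²≡24, 15²≡10, 16²≡41, 17²≡31, 18²≡23, 19²≡17, 20²≡13, 21²≡11 (mod 43).
So the quadratic residues mod 43 are {1, 4, 6, 9, 10, 11, 13, 14, 15, 16, 17, 21, 23, 24, 25, 31, 35, 36, 38, 40, 41}.

1, 4, 6, 9, 10, 11, 13, 14, 15, 16, 17, 21, 23, 24, 25, 31, 35, 36, 38, 40, 41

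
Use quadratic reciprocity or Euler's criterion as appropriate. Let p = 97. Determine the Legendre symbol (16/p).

1

Pull out 2^4: since 97 ≡ 1 (mod 8), (2/97) = +1, so (2/97)^4 = +1.
Reached (1/97) = 1. Collecting the sign flips along the way, the symbol is +1.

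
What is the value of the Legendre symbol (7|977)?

1

Euler's criterion: (7/977) ≡ 7^488 (mod 977).
7^2 ≡ 49 (mod 977)
7^4 ≡ 447 (mod 977)
7^8 ≡ 501 (mod 977)
7^16 ≡ 889 (mod 977)
7^32 ≡ 905 (mod 977)
7^64 ≡ 299 (mod 977)
7^128 ≡ 494 (mod 977)
7^256 ≡ 763 (mod 977)
7^488 = 7^(256+128+64+32+8) ≡ 1 (mod 977).
Result is 1, so (7/977) = 1.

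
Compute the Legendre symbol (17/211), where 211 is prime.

-1

Euler's criterion: (17/211) ≡ 17^105 (mod 211).
17^2 ≡ 78 (mod 211)
17^4 ≡ 176 (mod 211)
17^8 ≡ 170 (mod 211)
17^16 ≡ 204 (mod 211)
17^32 ≡ 49 (mod 211)
17^64 ≡ 80 (mod 211)
17^105 = 17^(64+32+8+1) ≡ 210 (mod 211).
Result is 210 ≡ −1, so (17/211) = −1.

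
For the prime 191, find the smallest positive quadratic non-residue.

7

(2/191) = +1, so 2 is a residue.
(3/191) = +1, so 3 is a residue.
(4/191) = +1, so 4 is a residue.
(5/191) = +1, so 5 is a residue.
(6/191) = +1, so 6 is a residue.
(7/191) = −1, so 7 is the smallest positive non-residue mod 191.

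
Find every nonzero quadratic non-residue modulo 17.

Square k = 1,…,8 (k and 17−k give the same square):
1²=1, 2²=4, 3²=9, 4²=16, 5²≡8, 6²≡2, 7²≡15, 8²≡13 (mod 17).
The residues are {1, 2, 4, 8, 9, 13, 15, 16}; the non-residues are the remaining 8 nonzero classes.

3 5 6 7 10 11 12 14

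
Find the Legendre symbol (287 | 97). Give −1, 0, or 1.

Euler's criterion: (287/97) ≡ 93^48 (mod 97).
93^2 ≡ 16 (mod 97)
93^4 ≡ 62 (mod 97)
93^8 ≡ 61 (mod 97)
93^16 ≡ 35 (mod 97)
93^32 ≡ 61 (mod 97)
93^48 = 93^(32+16) ≡ 1 (mod 97).
Result is 1, so (287/97) = 1.

1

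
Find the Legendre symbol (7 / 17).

Euler's criterion: (7/17) ≡ 7^8 (mod 17).
7^2 ≡ 15 (mod 17)
7^4 ≡ 4 (mod 17)
7^8 ≡ 16 (mod 17)
7^8 = 7^(8) ≡ 16 (mod 17).
Result is 16 ≡ −1, so (7/17) = −1.

-1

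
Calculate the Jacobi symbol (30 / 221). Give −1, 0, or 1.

1

Pull out 2: since 221 ≡ 5 (mod 8), (2/221) = -1.
Reciprocity: 15 ≡ 3 and 221 ≡ 1 (mod 4), so (15/221) = +(221/15).
Reduce top mod 15: now compute (11/15).
Reciprocity: 11 ≡ 3 and 15 ≡ 3 (mod 4), so (11/15) = −(15/11).
Reduce top mod 11: now compute (4/11).
Pull out 2^2: since 11 ≡ 3 (mod 8), (2/11) = -1, so (2/11)^2 = +1.
Reached (1/11) = 1. Collecting the sign flips along the way, the symbol is +1.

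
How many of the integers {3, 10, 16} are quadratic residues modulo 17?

1

(3/17) = -1 → non-residue.
(10/17) = -1 → non-residue.
(16/17) = +1 → QR.
Total quadratic residues among the 3: 1.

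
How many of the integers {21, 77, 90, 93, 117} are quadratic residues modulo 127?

(21/127) = +1 → QR.
(77/127) = -1 → non-residue.
(90/127) = -1 → non-residue.
(93/127) = -1 → non-residue.
(117/127) = +1 → QR.
Total quadratic residues among the 5: 2.

2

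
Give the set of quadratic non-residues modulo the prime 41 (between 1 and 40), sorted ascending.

3,6,7,11,12,13,14,15,17,19,22,24,26,27,28,29,30,34,35,38

Square k = 1,…,20 (k and 41−k give the same square):
1²=1, 2²=4, 3²=9, 4²=16, 5²=25, 6²=36, 7²≡8, 8²≡23, 9²≡40, 10²≡18, 11²≡39, 12²≡21, 13²≡5, 14²≡32, 15²≡20, 16²≡10, 17²≡2, 18²≡37, 19²≡33, 20²≡31 (mod 41).
The residues are {1, 2, 4, 5, 8, 9, 10, 16, 18, 20, 21, 23, 25, 31, 32, 33, 36, 37, 39, 40}; the non-residues are the remaining 20 nonzero classes.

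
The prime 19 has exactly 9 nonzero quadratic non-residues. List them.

2 3 8 10 12 13 14 15 18

Square k = 1,…,9 (k and 19−k give the same square):
1²=1, 2²=4, 3²=9, 4²=16, 5²≡6, 6²≡17, 7²≡11, 8²≡7, 9²≡5 (mod 19).
The residues are {1, 4, 5, 6, 7, 9, 11, 16, 17}; the non-residues are the remaining 9 nonzero classes.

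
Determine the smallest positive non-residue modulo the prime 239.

(2/239) = +1, so 2 is a residue.
(3/239) = +1, so 3 is a residue.
(4/239) = +1, so 4 is a residue.
(5/239) = +1, so 5 is a residue.
(6/239) = +1, so 6 is a residue.
(7/239) = −1, so 7 is the smallest positive non-residue mod 239.

7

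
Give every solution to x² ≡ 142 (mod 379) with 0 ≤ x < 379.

30, 349

Since 379 ≡ 3 (mod 4), a square root of 142 is 142^((379+1)/4) = 142^95 mod 379.
Repeated squaring: 142^2≡77, 142^4≡244, 142^8≡33, 142^16≡331, 142^32≡30, 142^64≡142 (mod 379).
142^95 = 142^(64+16+8+4+2+1) ≡ 30 (mod 379).
Check: 30² = 900 ≡ 142 (mod 379). The two roots are 30 and 349.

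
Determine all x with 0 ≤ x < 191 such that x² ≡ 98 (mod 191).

Since 191 ≡ 3 (mod 4), a square root of 98 is 98^((191+1)/4) = 98^48 mod 191.
Repeated squaring: 98^2≡54, 98^4≡51, 98^8≡118, 98^16≡172, 98^32≡170 (mod 191).
98^48 = 98^(32+16) ≡ 17 (mod 191).
Check: 17² = 289 ≡ 98 (mod 191). The two roots are 17 and 174.

17, 174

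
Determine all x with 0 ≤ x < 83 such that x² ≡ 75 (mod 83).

Since 83 ≡ 3 (mod 4), a square root of 75 is 75^((83+1)/4) = 75^21 mod 83.
Repeated squaring: 75^2≡64, 75^4≡29, 75^8≡11, 75^16≡38 (mod 83).
75^21 = 75^(16+4+1) ≡ 65 (mod 83).
Check: 65² = 4225 ≡ 75 (mod 83). The two roots are 18 and 65.

18, 65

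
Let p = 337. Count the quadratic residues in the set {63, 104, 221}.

2

(63/337) = +1 → QR.
(104/337) = +1 → QR.
(221/337) = -1 → non-residue.
Total quadratic residues among the 3: 2.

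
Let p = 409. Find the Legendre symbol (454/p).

1

First reduce: 454 ≡ 45 (mod 409).
Reciprocity: 45 ≡ 1 and 409 ≡ 1 (mod 4), so (45/409) = +(409/45).
Reduce top mod 45: now compute (4/45).
Pull out 2^2: since 45 ≡ 5 (mod 8), (2/45) = -1, so (2/45)^2 = +1.
Reached (1/45) = 1. Collecting the sign flips along the way, the symbol is +1.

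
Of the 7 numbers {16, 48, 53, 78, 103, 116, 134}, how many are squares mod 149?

4

(16/149) = +1 → QR.
(48/149) = -1 → non-residue.
(53/149) = +1 → QR.
(78/149) = -1 → non-residue.
(103/149) = +1 → QR.
(116/149) = +1 → QR.
(134/149) = -1 → non-residue.
Total quadratic residues among the 7: 4.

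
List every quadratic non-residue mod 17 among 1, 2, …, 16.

3,5,6,7,10,11,12,14

Square k = 1,…,8 (k and 17−k give the same square):
1²=1, 2²=4, 3²=9, 4²=16, 5²≡8, 6²≡2, 7²≡15, 8²≡13 (mod 17).
The residues are {1, 2, 4, 8, 9, 13, 15, 16}; the non-residues are the remaining 8 nonzero classes.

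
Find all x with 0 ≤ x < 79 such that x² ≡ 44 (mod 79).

Since 79 ≡ 3 (mod 4), a square root of 44 is 44^((79+1)/4) = 44^20 mod 79.
Repeated squaring: 44^2≡40, 44^4≡20, 44^8≡5, 44^16≡25 (mod 79).
44^20 = 44^(16+4) ≡ 26 (mod 79).
Check: 26² = 676 ≡ 44 (mod 79). The two roots are 26 and 53.

26, 53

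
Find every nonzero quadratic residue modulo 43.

1 4 6 9 10 11 13 14 15 16 17 21 23 24 25 31 35 36 38 40 41

Square k = 1,…,21 (k and 43−k give the same square):
1²=1, 2²=4, 3²=9, 4²=16, 5²=25, 6²=36, 7²≡6, 8²≡21, 9²≡38, 10²≡14, 11²≡35, 12²≡15, 13²≡40, 14²≡24, 15²≡10, 16²≡41, 17²≡31, 18²≡23, 19²≡17, 20²≡13, 21²≡11 (mod 43).
So the quadratic residues mod 43 are {1, 4, 6, 9, 10, 11, 13, 14, 15, 16, 17, 21, 23, 24, 25, 31, 35, 36, 38, 40, 41}.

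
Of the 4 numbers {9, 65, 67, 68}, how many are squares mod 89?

(9/89) = +1 → QR.
(65/89) = -1 → non-residue.
(67/89) = +1 → QR.
(68/89) = +1 → QR.
Total quadratic residues among the 4: 3.

3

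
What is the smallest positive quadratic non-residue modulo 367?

3

(2/367) = +1, so 2 is a residue.
(3/367) = −1, so 3 is the smallest positive non-residue mod 367.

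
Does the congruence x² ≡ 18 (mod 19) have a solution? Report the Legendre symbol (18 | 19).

-1

Pull out 2: since 19 ≡ 3 (mod 8), (2/19) = -1.
Reciprocity: 9 ≡ 1 and 19 ≡ 3 (mod 4), so (9/19) = +(19/9).
Reduce top mod 9: now compute (1/9).
Reached (1/9) = 1. Collecting the sign flips along the way, the symbol is -1.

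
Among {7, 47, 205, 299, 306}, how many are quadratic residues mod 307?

2

(7/307) = +1 → QR.
(47/307) = -1 → non-residue.
(205/307) = -1 → non-residue.
(299/307) = +1 → QR.
(306/307) = -1 → non-residue.
Total quadratic residues among the 5: 2.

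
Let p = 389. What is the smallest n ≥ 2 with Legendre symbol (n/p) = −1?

(2/389) = −1, so 2 is the smallest positive non-residue mod 389.

2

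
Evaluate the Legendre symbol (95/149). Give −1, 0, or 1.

Reciprocity: 95 ≡ 3 and 149 ≡ 1 (mod 4), so (95/149) = +(149/95).
Reduce top mod 95: now compute (54/95).
Pull out 2: since 95 ≡ 7 (mod 8), (2/95) = +1.
Reciprocity: 27 ≡ 3 and 95 ≡ 3 (mod 4), so (27/95) = −(95/27).
Reduce top mod 27: now compute (14/27).
Pull out 2: since 27 ≡ 3 (mod 8), (2/27) = -1.
Reciprocity: 7 ≡ 3 and 27 ≡ 3 (mod 4), so (7/27) = −(27/7).
Reduce top mod 7: now compute (6/7).
Pull out 2: since 7 ≡ 7 (mod 8), (2/7) = +1.
Reciprocity: 3 ≡ 3 and 7 ≡ 3 (mod 4), so (3/7) = −(7/3).
Reduce top mod 3: now compute (1/3).
Reached (1/3) = 1. Collecting the sign flips along the way, the symbol is +1.

1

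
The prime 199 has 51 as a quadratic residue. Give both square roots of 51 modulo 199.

38, 161

Since 199 ≡ 3 (mod 4), a square root of 51 is 51^((199+1)/4) = 51^50 mod 199.
Repeated squaring: 51^2≡14, 51^4≡196, 51^8≡9, 51^16≡81, 51^32≡193 (mod 199).
51^50 = 51^(32+16+2) ≡ 161 (mod 199).
Check: 161² = 25921 ≡ 51 (mod 199). The two roots are 38 and 161.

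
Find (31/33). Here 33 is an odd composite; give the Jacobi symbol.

Reciprocity: 31 ≡ 3 and 33 ≡ 1 (mod 4), so (31/33) = +(33/31).
Reduce top mod 31: now compute (2/31).
Pull out 2: since 31 ≡ 7 (mod 8), (2/31) = +1.
Reached (1/31) = 1. Collecting the sign flips along the way, the symbol is +1.

1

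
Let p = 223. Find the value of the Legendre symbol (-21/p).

First reduce: -21 ≡ 202 (mod 223).
Pull out 2: since 223 ≡ 7 (mod 8), (2/223) = +1.
Reciprocity: 101 ≡ 1 and 223 ≡ 3 (mod 4), so (101/223) = +(223/101).
Reduce top mod 101: now compute (21/101).
Reciprocity: 21 ≡ 1 and 101 ≡ 1 (mod 4), so (21/101) = +(101/21).
Reduce top mod 21: now compute (17/21).
Reciprocity: 17 ≡ 1 and 21 ≡ 1 (mod 4), so (17/21) = +(21/17).
Reduce top mod 17: now compute (4/17).
Pull out 2^2: since 17 ≡ 1 (mod 8), (2/17) = +1, so (2/17)^2 = +1.
Reached (1/17) = 1. Collecting the sign flips along the way, the symbol is +1.

1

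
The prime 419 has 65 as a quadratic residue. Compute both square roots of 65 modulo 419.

Since 419 ≡ 3 (mod 4), a square root of 65 is 65^((419+1)/4) = 65^105 mod 419.
Repeated squaring: 65^2≡35, 65^4≡387, 65^8≡186, 65^16≡238, 65^32≡79, 65^64≡375 (mod 419).
65^105 = 65^(64+32+8+1) ≡ 22 (mod 419).
Check: 22² = 484 ≡ 65 (mod 419). The two roots are 22 and 397.

22, 397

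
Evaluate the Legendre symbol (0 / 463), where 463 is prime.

Top reduces to 0: gcd > 1, so the symbol is 0.

0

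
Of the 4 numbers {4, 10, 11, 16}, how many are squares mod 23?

(4/23) = +1 → QR.
(10/23) = -1 → non-residue.
(11/23) = -1 → non-residue.
(16/23) = +1 → QR.
Total quadratic residues among the 4: 2.

2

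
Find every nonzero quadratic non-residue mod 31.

3, 6, 11, 12, 13, 15, 17, 21, 22, 23, 24, 26, 27, 29, 30

Square k = 1,…,15 (k and 31−k give the same square):
1²=1, 2²=4, 3²=9, 4²=16, 5²=25, 6²≡5, 7²≡18, 8²≡2, 9²≡19, 10²≡7, 11²≡28, 12²≡20, 13²≡14, 14²≡10, 15²≡8 (mod 31).
The residues are {1, 2, 4, 5, 7, 8, 9, 10, 14, 16, 18, 19, 20, 25, 28}; the non-residues are the remaining 15 nonzero classes.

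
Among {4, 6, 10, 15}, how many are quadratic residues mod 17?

2

(4/17) = +1 → QR.
(6/17) = -1 → non-residue.
(10/17) = -1 → non-residue.
(15/17) = +1 → QR.
Total quadratic residues among the 4: 2.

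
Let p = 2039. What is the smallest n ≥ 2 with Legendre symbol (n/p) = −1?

7

(2/2039) = +1, so 2 is a residue.
(3/2039) = +1, so 3 is a residue.
(4/2039) = +1, so 4 is a residue.
(5/2039) = +1, so 5 is a residue.
(6/2039) = +1, so 6 is a residue.
(7/2039) = −1, so 7 is the smallest positive non-residue mod 2039.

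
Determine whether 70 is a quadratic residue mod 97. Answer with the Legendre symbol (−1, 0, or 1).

Pull out 2: since 97 ≡ 1 (mod 8), (2/97) = +1.
Reciprocity: 35 ≡ 3 and 97 ≡ 1 (mod 4), so (35/97) = +(97/35).
Reduce top mod 35: now compute (27/35).
Reciprocity: 27 ≡ 3 and 35 ≡ 3 (mod 4), so (27/35) = −(35/27).
Reduce top mod 27: now compute (8/27).
Pull out 2^3: since 27 ≡ 3 (mod 8), (2/27) = -1, so (2/27)^3 = -1.
Reached (1/27) = 1. Collecting the sign flips along the way, the symbol is +1.

1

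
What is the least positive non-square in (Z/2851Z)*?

(2/2851) = −1, so 2 is the smallest positive non-residue mod 2851.

2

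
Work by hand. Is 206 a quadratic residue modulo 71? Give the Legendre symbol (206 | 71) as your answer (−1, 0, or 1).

First reduce: 206 ≡ 64 (mod 71).
Pull out 2^6: since 71 ≡ 7 (mod 8), (2/71) = +1, so (2/71)^6 = +1.
Reached (1/71) = 1. Collecting the sign flips along the way, the symbol is +1.

1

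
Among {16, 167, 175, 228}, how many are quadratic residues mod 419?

(16/419) = +1 → QR.
(167/419) = -1 → non-residue.
(175/419) = +1 → QR.
(228/419) = -1 → non-residue.
Total quadratic residues among the 4: 2.

2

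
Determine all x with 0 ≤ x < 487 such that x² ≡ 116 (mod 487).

131, 356

Since 487 ≡ 3 (mod 4), a square root of 116 is 116^((487+1)/4) = 116^122 mod 487.
Repeated squaring: 116^2≡307, 116^4≡258, 116^8≡332, 116^16≡162, 116^32≡433, 116^64≡481 (mod 487).
116^122 = 116^(64+32+16+8+2) ≡ 356 (mod 487).
Check: 356² = 126736 ≡ 116 (mod 487). The two roots are 131 and 356.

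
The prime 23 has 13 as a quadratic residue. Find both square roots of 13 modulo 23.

6, 17

Since 23 ≡ 3 (mod 4), a square root of 13 is 13^((23+1)/4) = 13^6 mod 23.
Repeated squaring: 13^2≡8, 13^4≡18 (mod 23).
13^6 = 13^(4+2) ≡ 6 (mod 23).
Check: 6² = 36 ≡ 13 (mod 23). The two roots are 6 and 17.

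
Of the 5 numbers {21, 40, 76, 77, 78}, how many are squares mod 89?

3

(21/89) = +1 → QR.
(40/89) = +1 → QR.
(76/89) = -1 → non-residue.
(77/89) = -1 → non-residue.
(78/89) = +1 → QR.
Total quadratic residues among the 5: 3.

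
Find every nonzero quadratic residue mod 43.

1,4,6,9,10,11,13,14,15,16,17,21,23,24,25,31,35,36,38,40,41

Square k = 1,…,21 (k and 43−k give the same square):
1²=1, 2²=4, 3²=9, 4²=16, 5²=25, 6²=36, 7²≡6, 8²≡21, 9²≡38, 10²≡14, 11²≡35, 12²≡15, 13²≡40, 14²≡24, 15²≡10, 16²≡41, 17²≡31, 18²≡23, 19²≡17, 20²≡13, 21²≡11 (mod 43).
So the quadratic residues mod 43 are {1, 4, 6, 9, 10, 11, 13, 14, 15, 16, 17, 21, 23, 24, 25, 31, 35, 36, 38, 40, 41}.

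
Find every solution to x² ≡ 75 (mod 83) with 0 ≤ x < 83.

Since 83 ≡ 3 (mod 4), a square root of 75 is 75^((83+1)/4) = 75^21 mod 83.
Repeated squaring: 75^2≡64, 75^4≡29, 75^8≡11, 75^16≡38 (mod 83).
75^21 = 75^(16+4+1) ≡ 65 (mod 83).
Check: 65² = 4225 ≡ 75 (mod 83). The two roots are 18 and 65.

18, 65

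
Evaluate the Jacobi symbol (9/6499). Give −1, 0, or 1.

Reciprocity: 9 ≡ 1 and 6499 ≡ 3 (mod 4), so (9/6499) = +(6499/9).
Reduce top mod 9: now compute (1/9).
Reached (1/9) = 1. Collecting the sign flips along the way, the symbol is +1.

1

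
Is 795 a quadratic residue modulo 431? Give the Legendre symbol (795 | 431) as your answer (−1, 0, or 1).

1

First reduce: 795 ≡ 364 (mod 431).
Pull out 2^2: since 431 ≡ 7 (mod 8), (2/431) = +1, so (2/431)^2 = +1.
Reciprocity: 91 ≡ 3 and 431 ≡ 3 (mod 4), so (91/431) = −(431/91).
Reduce top mod 91: now compute (67/91).
Reciprocity: 67 ≡ 3 and 91 ≡ 3 (mod 4), so (67/91) = −(91/67).
Reduce top mod 67: now compute (24/67).
Pull out 2^3: since 67 ≡ 3 (mod 8), (2/67) = -1, so (2/67)^3 = -1.
Reciprocity: 3 ≡ 3 and 67 ≡ 3 (mod 4), so (3/67) = −(67/3).
Reduce top mod 3: now compute (1/3).
Reached (1/3) = 1. Collecting the sign flips along the way, the symbol is +1.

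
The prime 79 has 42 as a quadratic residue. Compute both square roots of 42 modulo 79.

11, 68

Since 79 ≡ 3 (mod 4), a square root of 42 is 42^((79+1)/4) = 42^20 mod 79.
Repeated squaring: 42^2≡26, 42^4≡44, 42^8≡40, 42^16≡20 (mod 79).
42^20 = 42^(16+4) ≡ 11 (mod 79).
Check: 11² = 121 ≡ 42 (mod 79). The two roots are 11 and 68.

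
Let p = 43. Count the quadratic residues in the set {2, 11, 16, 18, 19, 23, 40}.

(2/43) = -1 → non-residue.
(11/43) = +1 → QR.
(16/43) = +1 → QR.
(18/43) = -1 → non-residue.
(19/43) = -1 → non-residue.
(23/43) = +1 → QR.
(40/43) = +1 → QR.
Total quadratic residues among the 7: 4.

4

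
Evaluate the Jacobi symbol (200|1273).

Pull out 2^3: since 1273 ≡ 1 (mod 8), (2/1273) = +1, so (2/1273)^3 = +1.
Reciprocity: 25 ≡ 1 and 1273 ≡ 1 (mod 4), so (25/1273) = +(1273/25).
Reduce top mod 25: now compute (23/25).
Reciprocity: 23 ≡ 3 and 25 ≡ 1 (mod 4), so (23/25) = +(25/23).
Reduce top mod 23: now compute (2/23).
Pull out 2: since 23 ≡ 7 (mod 8), (2/23) = +1.
Reached (1/23) = 1. Collecting the sign flips along the way, the symbol is +1.

1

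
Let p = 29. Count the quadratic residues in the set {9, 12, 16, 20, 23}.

(9/29) = +1 → QR.
(12/29) = -1 → non-residue.
(16/29) = +1 → QR.
(20/29) = +1 → QR.
(23/29) = +1 → QR.
Total quadratic residues among the 5: 4.

4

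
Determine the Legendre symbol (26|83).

1

Euler's criterion: (26/83) ≡ 26^41 (mod 83).
26^2 ≡ 12 (mod 83)
26^4 ≡ 61 (mod 83)
26^8 ≡ 69 (mod 83)
26^16 ≡ 30 (mod 83)
26^32 ≡ 70 (mod 83)
26^41 = 26^(32+8+1) ≡ 1 (mod 83).
Result is 1, so (26/83) = 1.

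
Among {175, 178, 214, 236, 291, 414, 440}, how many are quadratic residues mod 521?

(175/521) = -1 → non-residue.
(178/521) = -1 → non-residue.
(214/521) = -1 → non-residue.
(236/521) = +1 → QR.
(291/521) = -1 → non-residue.
(414/521) = -1 → non-residue.
(440/521) = +1 → QR.
Total quadratic residues among the 7: 2.

2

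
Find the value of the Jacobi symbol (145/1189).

0

Reciprocity: 145 ≡ 1 and 1189 ≡ 1 (mod 4), so (145/1189) = +(1189/145).
Reduce top mod 145: now compute (29/145).
Reciprocity: 29 ≡ 1 and 145 ≡ 1 (mod 4), so (29/145) = +(145/29).
Reduce top mod 29: now compute (0/29).
Top reduces to 0: gcd > 1, so the symbol is 0.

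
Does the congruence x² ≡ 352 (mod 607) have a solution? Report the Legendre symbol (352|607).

1

Euler's criterion: (352/607) ≡ 352^303 (mod 607).
352^2 ≡ 76 (mod 607)
352^4 ≡ 313 (mod 607)
352^8 ≡ 242 (mod 607)
352^16 ≡ 292 (mod 607)
352^32 ≡ 284 (mod 607)
352^64 ≡ 532 (mod 607)
352^128 ≡ 162 (mod 607)
352^256 ≡ 143 (mod 607)
352^303 = 352^(256+32+8+4+2+1) ≡ 1 (mod 607).
Result is 1, so (352/607) = 1.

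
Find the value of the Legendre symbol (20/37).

-1

Pull out 2^2: since 37 ≡ 5 (mod 8), (2/37) = -1, so (2/37)^2 = +1.
Reciprocity: 5 ≡ 1 and 37 ≡ 1 (mod 4), so (5/37) = +(37/5).
Reduce top mod 5: now compute (2/5).
Pull out 2: since 5 ≡ 5 (mod 8), (2/5) = -1.
Reached (1/5) = 1. Collecting the sign flips along the way, the symbol is -1.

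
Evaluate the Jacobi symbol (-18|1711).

First reduce: -18 ≡ 1693 (mod 1711).
Reciprocity: 1693 ≡ 1 and 1711 ≡ 3 (mod 4), so (1693/1711) = +(1711/1693).
Reduce top mod 1693: now compute (18/1693).
Pull out 2: since 1693 ≡ 5 (mod 8), (2/1693) = -1.
Reciprocity: 9 ≡ 1 and 1693 ≡ 1 (mod 4), so (9/1693) = +(1693/9).
Reduce top mod 9: now compute (1/9).
Reached (1/9) = 1. Collecting the sign flips along the way, the symbol is -1.

-1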